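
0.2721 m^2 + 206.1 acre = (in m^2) 8.341e+05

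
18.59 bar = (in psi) 269.6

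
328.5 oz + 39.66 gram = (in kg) 9.352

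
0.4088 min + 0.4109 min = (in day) 0.0005692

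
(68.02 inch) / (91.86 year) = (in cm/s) 5.964e-08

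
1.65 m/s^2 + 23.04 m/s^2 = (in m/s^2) 24.69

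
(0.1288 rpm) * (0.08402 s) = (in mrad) 1.133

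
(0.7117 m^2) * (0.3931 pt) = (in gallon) 0.02607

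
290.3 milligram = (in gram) 0.2903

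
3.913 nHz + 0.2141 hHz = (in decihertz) 214.1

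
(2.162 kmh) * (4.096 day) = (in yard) 2.324e+05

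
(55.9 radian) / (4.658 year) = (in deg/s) 2.18e-05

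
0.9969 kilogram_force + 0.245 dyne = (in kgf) 0.9969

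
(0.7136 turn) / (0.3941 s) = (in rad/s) 11.38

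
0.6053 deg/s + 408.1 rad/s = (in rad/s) 408.1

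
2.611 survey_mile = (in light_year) 4.442e-13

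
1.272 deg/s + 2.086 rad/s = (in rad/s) 2.108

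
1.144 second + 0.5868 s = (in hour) 0.0004808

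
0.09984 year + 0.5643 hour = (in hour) 875.2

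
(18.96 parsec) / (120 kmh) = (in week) 2.902e+10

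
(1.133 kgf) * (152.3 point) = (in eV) 3.726e+18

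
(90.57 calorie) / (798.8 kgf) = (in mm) 48.37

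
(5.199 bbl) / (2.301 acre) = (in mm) 0.08877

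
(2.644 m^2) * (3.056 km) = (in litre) 8.08e+06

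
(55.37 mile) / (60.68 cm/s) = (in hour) 40.79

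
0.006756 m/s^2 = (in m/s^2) 0.006756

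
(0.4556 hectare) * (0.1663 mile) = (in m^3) 1.219e+06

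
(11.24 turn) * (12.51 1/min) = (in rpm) 140.6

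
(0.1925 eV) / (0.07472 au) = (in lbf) 6.203e-31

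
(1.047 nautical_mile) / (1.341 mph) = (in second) 3235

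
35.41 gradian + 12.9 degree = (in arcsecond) 1.612e+05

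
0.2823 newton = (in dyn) 2.823e+04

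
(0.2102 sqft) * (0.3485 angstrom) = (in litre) 6.806e-10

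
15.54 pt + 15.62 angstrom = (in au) 3.665e-14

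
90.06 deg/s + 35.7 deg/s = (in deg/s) 125.8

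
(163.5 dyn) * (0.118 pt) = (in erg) 0.6806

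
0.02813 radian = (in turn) 0.004477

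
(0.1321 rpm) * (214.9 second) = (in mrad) 2973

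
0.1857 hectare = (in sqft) 1.999e+04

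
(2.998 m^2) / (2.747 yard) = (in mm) 1194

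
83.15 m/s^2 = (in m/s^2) 83.15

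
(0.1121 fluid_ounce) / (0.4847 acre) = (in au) 1.13e-20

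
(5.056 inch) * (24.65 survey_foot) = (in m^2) 0.9649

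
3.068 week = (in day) 21.48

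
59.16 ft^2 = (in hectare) 0.0005496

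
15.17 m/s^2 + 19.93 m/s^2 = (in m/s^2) 35.1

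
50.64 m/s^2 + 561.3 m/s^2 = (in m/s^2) 611.9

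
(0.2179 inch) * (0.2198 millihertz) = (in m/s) 1.217e-06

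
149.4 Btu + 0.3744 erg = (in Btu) 149.4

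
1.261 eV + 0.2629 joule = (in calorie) 0.06283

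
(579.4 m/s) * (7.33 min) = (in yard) 2.787e+05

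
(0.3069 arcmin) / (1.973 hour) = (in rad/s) 1.257e-08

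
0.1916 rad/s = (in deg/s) 10.98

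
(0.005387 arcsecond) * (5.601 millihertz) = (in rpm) 1.397e-09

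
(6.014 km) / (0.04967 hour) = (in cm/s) 3363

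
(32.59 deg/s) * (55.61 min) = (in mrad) 1.898e+06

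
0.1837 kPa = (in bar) 0.001837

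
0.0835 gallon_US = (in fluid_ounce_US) 10.69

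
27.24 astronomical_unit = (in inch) 1.604e+14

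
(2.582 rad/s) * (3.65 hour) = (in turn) 5400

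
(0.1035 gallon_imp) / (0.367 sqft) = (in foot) 0.04528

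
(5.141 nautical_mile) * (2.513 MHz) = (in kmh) 8.614e+10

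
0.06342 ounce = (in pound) 0.003964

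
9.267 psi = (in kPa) 63.89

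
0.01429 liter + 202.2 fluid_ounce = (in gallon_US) 1.583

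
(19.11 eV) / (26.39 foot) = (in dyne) 3.806e-14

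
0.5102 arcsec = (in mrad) 0.002474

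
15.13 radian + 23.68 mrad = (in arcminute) 5.209e+04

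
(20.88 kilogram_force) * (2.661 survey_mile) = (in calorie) 2.096e+05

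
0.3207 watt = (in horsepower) 0.0004301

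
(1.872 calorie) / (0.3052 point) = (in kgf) 7418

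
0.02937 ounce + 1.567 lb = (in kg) 0.7116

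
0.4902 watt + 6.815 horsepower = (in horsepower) 6.816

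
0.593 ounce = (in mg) 1.681e+04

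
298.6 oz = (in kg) 8.465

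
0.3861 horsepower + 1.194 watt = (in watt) 289.1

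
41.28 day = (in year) 0.1131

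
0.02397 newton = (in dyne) 2397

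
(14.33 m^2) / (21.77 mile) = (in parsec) 1.326e-20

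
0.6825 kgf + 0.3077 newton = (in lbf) 1.574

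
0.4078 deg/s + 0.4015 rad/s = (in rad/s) 0.4086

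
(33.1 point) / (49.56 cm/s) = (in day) 2.727e-07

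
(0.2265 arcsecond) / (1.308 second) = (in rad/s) 8.395e-07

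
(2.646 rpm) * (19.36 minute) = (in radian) 321.9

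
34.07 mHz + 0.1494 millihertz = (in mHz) 34.22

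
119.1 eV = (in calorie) 4.561e-18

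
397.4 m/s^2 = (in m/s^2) 397.4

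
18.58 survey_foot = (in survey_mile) 0.003519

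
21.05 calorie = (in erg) 8.807e+08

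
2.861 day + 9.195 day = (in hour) 289.3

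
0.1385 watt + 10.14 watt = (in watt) 10.28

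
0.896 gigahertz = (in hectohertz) 8.96e+06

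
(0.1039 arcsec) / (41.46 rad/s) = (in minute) 2.025e-10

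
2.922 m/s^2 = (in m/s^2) 2.922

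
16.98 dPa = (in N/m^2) 1.698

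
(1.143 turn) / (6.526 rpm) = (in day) 0.0001216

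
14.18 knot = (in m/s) 7.295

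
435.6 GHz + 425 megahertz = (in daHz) 4.36e+10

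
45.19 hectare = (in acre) 111.7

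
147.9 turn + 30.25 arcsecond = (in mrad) 9.293e+05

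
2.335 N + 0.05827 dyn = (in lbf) 0.5249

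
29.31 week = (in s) 1.773e+07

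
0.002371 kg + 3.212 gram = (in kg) 0.005583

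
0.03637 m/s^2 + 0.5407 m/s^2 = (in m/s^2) 0.5771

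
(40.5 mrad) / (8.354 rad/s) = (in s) 0.004848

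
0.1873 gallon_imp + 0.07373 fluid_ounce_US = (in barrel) 0.005369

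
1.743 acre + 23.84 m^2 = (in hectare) 0.7078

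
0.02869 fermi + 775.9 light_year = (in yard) 8.028e+18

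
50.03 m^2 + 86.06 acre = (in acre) 86.07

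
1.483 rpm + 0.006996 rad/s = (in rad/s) 0.1623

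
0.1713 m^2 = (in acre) 4.233e-05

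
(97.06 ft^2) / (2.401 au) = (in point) 7.116e-08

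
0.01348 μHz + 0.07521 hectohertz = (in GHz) 7.521e-09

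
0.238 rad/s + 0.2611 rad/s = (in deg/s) 28.6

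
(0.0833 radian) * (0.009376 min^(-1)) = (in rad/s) 1.302e-05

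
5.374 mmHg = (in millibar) 7.165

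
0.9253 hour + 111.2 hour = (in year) 0.0128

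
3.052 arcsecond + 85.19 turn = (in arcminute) 1.84e+06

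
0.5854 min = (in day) 0.0004065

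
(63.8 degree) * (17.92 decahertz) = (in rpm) 1905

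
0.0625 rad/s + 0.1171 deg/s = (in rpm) 0.6163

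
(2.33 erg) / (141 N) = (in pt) 4.684e-06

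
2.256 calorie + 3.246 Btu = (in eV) 2.143e+22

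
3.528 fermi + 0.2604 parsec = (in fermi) 8.035e+30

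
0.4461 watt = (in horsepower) 0.0005982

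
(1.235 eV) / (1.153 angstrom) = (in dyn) 0.0001716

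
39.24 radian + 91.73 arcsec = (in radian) 39.24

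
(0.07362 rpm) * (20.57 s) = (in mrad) 158.6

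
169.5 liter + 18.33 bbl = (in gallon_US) 814.6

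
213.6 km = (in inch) 8.409e+06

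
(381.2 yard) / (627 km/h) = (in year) 6.346e-08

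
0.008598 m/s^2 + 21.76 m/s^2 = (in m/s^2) 21.77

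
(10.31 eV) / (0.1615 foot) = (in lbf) 7.544e-18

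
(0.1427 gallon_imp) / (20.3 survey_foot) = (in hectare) 1.048e-08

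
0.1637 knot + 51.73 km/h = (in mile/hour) 32.33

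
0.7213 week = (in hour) 121.2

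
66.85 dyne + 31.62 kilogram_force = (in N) 310.1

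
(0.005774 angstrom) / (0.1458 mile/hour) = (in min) 1.476e-13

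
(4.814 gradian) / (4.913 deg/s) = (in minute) 0.0147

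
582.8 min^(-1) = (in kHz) 0.009713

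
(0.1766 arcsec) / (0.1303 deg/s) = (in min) 6.275e-06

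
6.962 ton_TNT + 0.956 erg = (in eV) 1.818e+29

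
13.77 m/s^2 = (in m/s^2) 13.77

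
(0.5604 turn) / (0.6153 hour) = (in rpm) 0.01518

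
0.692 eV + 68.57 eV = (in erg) 1.11e-10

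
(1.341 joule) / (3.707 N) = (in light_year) 3.824e-17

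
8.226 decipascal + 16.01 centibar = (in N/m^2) 1.601e+04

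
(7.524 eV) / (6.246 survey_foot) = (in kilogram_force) 6.457e-20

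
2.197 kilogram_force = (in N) 21.55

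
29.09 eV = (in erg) 4.661e-11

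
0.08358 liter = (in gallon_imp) 0.01839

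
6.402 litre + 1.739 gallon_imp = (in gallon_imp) 3.147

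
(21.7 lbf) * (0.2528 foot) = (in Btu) 0.00705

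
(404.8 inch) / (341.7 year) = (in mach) 2.802e-12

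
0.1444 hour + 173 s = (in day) 0.008019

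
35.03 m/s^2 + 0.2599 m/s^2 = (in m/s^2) 35.29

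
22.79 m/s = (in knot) 44.3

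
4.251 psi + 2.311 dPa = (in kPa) 29.31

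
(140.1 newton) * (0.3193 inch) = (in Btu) 0.001077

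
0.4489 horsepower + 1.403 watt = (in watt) 336.1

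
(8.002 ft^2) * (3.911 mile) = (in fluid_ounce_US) 1.582e+08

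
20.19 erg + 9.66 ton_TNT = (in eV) 2.523e+29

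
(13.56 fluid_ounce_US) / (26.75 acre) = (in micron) 0.003704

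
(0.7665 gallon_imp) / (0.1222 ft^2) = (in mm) 306.9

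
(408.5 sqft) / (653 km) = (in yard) 6.356e-05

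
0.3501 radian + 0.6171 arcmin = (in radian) 0.3503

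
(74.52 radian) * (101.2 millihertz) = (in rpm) 72.02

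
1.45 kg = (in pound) 3.197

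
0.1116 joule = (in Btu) 0.0001058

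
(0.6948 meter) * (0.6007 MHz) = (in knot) 8.113e+05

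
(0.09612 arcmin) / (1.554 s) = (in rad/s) 1.799e-05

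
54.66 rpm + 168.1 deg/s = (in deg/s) 496.1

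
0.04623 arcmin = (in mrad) 0.01345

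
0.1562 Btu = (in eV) 1.029e+21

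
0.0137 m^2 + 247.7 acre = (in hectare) 100.2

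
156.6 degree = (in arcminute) 9396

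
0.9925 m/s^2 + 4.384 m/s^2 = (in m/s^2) 5.377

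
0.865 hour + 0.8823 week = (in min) 8945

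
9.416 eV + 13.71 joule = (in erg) 1.371e+08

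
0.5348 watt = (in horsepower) 0.0007172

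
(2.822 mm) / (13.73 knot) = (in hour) 1.11e-07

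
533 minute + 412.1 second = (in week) 0.05356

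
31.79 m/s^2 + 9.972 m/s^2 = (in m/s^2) 41.76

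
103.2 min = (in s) 6192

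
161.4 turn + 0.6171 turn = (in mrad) 1.018e+06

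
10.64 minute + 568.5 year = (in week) 2.964e+04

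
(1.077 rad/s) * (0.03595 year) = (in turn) 1.943e+05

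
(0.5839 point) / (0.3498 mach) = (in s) 1.729e-06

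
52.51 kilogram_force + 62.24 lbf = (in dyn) 7.918e+07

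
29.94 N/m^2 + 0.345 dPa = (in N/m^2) 29.97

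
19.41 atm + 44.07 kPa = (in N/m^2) 2.011e+06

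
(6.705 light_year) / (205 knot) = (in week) 9.945e+08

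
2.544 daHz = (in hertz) 25.44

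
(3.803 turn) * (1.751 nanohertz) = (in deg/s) 2.397e-06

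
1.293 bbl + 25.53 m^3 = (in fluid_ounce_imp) 9.058e+05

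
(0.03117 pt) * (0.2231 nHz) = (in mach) 7.205e-18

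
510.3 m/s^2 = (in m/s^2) 510.3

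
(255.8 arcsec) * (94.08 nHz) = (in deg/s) 6.685e-09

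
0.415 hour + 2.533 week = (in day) 17.75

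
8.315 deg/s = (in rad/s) 0.1451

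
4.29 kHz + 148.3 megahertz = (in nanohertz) 1.483e+17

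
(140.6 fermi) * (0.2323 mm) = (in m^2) 3.266e-17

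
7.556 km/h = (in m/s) 2.099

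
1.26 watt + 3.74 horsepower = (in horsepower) 3.742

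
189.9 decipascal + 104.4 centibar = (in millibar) 1044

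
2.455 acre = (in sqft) 1.069e+05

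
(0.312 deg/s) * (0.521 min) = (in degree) 9.753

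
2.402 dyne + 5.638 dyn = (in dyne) 8.04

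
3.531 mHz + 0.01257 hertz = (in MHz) 1.61e-08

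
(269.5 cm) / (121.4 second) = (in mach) 6.52e-05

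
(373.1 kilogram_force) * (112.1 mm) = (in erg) 4.102e+09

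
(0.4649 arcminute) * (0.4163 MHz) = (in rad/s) 56.3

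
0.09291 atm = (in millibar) 94.14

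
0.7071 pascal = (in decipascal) 7.071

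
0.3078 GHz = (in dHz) 3.078e+09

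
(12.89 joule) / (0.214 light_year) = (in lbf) 1.431e-15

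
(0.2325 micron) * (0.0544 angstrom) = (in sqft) 1.361e-17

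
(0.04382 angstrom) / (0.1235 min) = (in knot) 1.15e-12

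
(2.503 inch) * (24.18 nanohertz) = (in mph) 3.439e-09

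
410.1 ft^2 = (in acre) 0.009415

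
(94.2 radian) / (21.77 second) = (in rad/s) 4.327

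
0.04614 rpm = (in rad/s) 0.004832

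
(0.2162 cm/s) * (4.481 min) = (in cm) 58.13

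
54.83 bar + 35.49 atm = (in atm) 89.6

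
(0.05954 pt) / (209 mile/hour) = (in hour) 6.245e-11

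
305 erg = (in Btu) 2.891e-08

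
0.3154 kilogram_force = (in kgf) 0.3154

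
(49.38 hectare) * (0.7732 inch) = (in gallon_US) 2.562e+06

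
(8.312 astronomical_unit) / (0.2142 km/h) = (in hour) 5.805e+09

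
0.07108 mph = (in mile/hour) 0.07108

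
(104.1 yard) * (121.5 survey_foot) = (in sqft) 3.794e+04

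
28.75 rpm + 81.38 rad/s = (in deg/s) 4835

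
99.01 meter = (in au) 6.618e-10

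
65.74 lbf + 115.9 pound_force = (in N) 808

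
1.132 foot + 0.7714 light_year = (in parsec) 0.2365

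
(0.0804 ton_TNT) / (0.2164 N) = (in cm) 1.554e+11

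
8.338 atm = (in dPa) 8.448e+06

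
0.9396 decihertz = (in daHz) 0.009396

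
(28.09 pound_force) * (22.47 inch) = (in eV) 4.451e+20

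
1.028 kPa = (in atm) 0.01015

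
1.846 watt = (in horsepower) 0.002476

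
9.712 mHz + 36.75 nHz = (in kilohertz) 9.712e-06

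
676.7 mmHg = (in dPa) 9.022e+05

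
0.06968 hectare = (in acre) 0.1722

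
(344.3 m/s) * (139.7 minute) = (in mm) 2.886e+09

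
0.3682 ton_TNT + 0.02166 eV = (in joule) 1.541e+09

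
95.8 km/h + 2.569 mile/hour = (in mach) 0.08153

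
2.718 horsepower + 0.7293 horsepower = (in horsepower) 3.447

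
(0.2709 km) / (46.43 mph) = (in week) 2.158e-05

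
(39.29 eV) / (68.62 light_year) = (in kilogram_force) 9.888e-37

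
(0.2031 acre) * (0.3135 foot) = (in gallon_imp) 1.728e+04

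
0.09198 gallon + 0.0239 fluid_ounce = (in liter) 0.3489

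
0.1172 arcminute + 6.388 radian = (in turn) 1.017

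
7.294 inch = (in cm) 18.53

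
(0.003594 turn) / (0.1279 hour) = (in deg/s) 0.00281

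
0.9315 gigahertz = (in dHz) 9.315e+09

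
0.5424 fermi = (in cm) 5.424e-14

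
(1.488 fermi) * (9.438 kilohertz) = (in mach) 4.124e-14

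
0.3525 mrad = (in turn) 5.61e-05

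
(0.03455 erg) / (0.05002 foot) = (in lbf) 5.095e-08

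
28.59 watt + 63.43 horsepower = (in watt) 4.733e+04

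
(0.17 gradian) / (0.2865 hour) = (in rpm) 2.472e-05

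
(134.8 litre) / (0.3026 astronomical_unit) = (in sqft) 3.205e-11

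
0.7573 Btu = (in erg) 7.99e+09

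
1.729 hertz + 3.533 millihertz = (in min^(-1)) 104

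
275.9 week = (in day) 1931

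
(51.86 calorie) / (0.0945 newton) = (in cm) 2.296e+05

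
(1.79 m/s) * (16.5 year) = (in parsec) 3.019e-08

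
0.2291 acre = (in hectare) 0.09271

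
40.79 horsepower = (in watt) 3.042e+04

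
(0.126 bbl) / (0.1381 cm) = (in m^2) 14.51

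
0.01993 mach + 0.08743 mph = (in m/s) 6.825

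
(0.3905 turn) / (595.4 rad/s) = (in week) 6.814e-09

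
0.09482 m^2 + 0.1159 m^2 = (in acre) 5.207e-05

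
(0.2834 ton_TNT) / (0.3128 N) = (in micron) 3.791e+15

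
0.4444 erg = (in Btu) 4.212e-11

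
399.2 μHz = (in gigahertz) 3.992e-13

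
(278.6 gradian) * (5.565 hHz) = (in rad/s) 2435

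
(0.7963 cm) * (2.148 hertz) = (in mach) 5.023e-05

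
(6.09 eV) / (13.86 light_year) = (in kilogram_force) 7.588e-37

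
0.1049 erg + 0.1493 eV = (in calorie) 2.507e-09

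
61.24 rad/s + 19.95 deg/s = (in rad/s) 61.59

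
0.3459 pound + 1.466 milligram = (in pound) 0.3459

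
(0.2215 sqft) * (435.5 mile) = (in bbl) 9.071e+04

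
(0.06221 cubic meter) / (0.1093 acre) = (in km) 1.406e-07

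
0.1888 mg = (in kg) 1.888e-07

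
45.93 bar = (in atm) 45.33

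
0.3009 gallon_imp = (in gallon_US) 0.3614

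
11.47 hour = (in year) 0.001309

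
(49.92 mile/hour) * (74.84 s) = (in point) 4.734e+06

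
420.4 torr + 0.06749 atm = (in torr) 471.7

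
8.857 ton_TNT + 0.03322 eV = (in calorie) 8.857e+09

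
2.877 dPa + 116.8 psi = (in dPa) 8.053e+06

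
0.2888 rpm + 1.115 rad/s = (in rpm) 10.94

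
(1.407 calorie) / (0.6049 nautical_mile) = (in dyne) 525.5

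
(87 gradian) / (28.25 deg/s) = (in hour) 0.0007699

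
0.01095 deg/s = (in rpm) 0.001825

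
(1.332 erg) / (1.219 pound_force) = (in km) 2.456e-11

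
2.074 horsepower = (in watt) 1547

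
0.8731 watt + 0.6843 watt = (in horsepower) 0.002089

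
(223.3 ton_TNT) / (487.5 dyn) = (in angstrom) 1.916e+24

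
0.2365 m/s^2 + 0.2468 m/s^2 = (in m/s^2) 0.4833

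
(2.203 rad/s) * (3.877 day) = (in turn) 1.174e+05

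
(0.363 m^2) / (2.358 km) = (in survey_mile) 9.566e-08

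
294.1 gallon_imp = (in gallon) 353.2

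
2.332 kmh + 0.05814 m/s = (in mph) 1.579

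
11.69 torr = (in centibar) 1.559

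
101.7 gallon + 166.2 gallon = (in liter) 1014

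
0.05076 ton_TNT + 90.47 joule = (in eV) 1.326e+27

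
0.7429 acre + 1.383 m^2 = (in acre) 0.7432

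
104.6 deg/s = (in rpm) 17.43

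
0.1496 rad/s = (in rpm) 1.429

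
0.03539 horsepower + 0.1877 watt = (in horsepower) 0.03564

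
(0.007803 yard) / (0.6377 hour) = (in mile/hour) 6.952e-06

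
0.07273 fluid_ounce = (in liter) 0.002151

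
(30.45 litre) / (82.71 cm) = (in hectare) 3.682e-06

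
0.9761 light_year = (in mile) 5.738e+12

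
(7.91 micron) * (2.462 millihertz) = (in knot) 3.786e-08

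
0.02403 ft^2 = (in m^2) 0.002232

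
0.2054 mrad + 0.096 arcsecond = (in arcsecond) 42.46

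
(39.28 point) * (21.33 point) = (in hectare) 1.043e-08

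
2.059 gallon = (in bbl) 0.04902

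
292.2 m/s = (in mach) 0.8581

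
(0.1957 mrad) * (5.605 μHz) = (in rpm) 1.047e-08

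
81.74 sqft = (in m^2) 7.594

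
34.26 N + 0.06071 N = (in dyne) 3.432e+06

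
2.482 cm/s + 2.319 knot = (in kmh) 4.384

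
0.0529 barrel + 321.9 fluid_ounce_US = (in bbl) 0.1128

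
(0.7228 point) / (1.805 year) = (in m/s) 4.48e-12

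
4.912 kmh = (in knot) 2.652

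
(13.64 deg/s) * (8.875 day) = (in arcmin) 6.275e+08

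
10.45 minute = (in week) 0.001037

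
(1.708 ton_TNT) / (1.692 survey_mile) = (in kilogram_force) 2.676e+05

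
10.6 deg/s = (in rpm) 1.767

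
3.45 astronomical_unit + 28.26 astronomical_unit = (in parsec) 0.0001537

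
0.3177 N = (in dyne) 3.177e+04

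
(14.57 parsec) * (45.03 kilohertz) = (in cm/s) 2.024e+24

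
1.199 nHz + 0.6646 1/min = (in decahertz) 0.001108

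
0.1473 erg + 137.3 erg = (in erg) 137.4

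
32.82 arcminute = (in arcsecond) 1969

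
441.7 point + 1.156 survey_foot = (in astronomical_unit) 3.397e-12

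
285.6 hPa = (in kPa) 28.56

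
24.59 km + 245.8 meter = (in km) 24.84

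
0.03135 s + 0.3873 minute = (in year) 7.379e-07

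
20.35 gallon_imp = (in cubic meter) 0.09251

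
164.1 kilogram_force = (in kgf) 164.1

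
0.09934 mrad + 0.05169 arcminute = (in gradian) 0.007281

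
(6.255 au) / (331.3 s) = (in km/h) 1.017e+10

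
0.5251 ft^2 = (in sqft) 0.5251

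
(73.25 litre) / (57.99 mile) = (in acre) 1.939e-10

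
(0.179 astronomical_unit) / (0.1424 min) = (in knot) 6.092e+09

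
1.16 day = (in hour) 27.84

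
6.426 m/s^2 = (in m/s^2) 6.426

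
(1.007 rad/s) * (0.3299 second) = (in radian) 0.3322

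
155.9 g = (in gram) 155.9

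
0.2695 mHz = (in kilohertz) 2.695e-07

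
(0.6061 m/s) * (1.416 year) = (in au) 0.0001809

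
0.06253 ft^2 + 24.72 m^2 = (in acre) 0.00611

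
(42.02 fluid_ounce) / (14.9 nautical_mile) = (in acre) 1.113e-11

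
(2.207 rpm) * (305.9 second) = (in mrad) 7.07e+04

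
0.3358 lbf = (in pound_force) 0.3358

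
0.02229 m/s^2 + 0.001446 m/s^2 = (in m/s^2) 0.02374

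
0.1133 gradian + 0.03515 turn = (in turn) 0.03543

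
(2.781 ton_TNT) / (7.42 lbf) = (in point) 9.993e+11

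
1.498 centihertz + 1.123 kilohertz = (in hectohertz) 11.23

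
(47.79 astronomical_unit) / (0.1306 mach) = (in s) 1.608e+11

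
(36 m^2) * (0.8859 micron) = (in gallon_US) 0.008425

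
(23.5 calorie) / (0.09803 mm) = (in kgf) 1.023e+05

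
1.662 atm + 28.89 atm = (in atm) 30.55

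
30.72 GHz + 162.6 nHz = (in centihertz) 3.072e+12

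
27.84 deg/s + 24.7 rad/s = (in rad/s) 25.19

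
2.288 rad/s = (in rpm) 21.85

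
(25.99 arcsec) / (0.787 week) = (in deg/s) 1.517e-08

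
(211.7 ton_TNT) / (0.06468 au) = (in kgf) 9.335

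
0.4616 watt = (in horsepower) 0.000619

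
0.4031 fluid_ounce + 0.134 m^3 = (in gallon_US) 35.4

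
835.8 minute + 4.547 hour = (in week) 0.11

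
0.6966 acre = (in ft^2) 3.034e+04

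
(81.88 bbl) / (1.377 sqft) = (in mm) 1.018e+05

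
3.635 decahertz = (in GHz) 3.635e-08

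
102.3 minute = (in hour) 1.705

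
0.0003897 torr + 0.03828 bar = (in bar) 0.03828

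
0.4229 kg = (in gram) 422.9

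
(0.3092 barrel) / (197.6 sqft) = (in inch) 0.1054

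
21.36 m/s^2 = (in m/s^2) 21.36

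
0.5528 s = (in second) 0.5528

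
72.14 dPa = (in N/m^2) 7.214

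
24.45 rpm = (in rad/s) 2.56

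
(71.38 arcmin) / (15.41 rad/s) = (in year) 4.273e-11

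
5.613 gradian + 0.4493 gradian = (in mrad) 95.23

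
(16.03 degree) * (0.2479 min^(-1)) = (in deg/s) 0.06623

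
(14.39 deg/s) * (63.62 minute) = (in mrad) 9.587e+05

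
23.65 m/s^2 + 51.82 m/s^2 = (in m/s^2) 75.47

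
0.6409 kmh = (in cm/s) 17.8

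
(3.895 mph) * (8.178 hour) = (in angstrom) 5.126e+14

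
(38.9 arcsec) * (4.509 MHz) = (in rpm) 8120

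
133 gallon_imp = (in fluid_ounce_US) 2.044e+04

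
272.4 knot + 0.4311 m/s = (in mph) 314.4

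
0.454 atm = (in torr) 345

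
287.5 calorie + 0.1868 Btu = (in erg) 1.4e+10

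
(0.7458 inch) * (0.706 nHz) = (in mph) 2.992e-11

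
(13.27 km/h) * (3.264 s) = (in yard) 13.16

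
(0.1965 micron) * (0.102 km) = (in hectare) 2.004e-09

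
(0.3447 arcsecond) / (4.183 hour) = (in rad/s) 1.11e-10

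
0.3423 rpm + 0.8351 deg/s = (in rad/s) 0.05042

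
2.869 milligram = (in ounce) 0.0001012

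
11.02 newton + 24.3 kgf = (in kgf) 25.42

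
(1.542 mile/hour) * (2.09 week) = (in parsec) 2.824e-11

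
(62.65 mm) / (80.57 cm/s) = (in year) 2.466e-09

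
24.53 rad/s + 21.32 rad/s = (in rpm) 437.8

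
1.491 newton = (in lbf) 0.3352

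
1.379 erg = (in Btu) 1.307e-10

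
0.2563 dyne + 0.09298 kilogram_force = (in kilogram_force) 0.09298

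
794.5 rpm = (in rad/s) 83.2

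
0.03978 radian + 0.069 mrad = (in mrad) 39.85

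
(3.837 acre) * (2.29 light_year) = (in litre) 3.364e+23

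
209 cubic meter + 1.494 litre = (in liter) 2.09e+05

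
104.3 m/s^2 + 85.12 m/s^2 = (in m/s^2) 189.4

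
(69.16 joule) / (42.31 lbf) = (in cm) 36.75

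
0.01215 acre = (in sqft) 529.3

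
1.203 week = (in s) 7.276e+05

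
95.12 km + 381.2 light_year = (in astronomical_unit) 2.411e+07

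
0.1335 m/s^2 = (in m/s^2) 0.1335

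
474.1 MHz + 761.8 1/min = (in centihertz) 4.741e+10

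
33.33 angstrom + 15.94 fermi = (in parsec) 1.08e-25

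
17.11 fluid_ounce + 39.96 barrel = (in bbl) 39.96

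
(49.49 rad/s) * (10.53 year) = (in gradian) 1.046e+12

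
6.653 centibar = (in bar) 0.06653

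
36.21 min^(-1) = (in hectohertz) 0.006035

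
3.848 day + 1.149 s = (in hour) 92.35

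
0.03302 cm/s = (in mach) 9.698e-07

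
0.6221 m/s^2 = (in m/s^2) 0.6221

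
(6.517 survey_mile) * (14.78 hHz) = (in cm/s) 1.55e+09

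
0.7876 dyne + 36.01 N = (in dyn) 3.601e+06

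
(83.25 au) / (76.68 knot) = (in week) 5.22e+05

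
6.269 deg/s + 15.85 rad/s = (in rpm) 152.4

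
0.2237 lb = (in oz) 3.579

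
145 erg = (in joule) 1.45e-05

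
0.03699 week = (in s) 2.237e+04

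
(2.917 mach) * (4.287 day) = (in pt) 1.043e+12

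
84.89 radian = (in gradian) 5404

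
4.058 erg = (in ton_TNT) 9.699e-17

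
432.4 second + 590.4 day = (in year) 1.618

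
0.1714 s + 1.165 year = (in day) 425.2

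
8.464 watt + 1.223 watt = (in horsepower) 0.01299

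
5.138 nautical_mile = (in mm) 9.516e+06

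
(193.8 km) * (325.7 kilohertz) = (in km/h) 2.272e+11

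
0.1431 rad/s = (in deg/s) 8.199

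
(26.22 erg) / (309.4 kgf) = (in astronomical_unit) 5.777e-21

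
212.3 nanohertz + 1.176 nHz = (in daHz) 2.135e-08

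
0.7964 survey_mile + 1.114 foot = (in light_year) 1.355e-13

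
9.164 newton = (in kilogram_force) 0.9345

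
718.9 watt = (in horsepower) 0.9641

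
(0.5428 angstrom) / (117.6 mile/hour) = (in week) 1.707e-18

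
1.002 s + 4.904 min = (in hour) 0.08201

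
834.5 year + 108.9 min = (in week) 4.351e+04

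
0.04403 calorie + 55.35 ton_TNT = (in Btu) 2.195e+08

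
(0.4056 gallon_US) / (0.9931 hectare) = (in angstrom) 1546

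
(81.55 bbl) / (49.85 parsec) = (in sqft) 9.073e-17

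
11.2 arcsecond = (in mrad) 0.0543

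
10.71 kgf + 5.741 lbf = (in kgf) 13.31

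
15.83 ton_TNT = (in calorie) 1.583e+10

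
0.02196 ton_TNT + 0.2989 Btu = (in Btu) 8.709e+04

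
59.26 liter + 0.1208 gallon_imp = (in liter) 59.81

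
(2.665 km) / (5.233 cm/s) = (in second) 5.093e+04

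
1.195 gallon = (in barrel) 0.02845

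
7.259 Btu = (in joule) 7659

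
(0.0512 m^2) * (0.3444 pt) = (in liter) 0.006221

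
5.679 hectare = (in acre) 14.03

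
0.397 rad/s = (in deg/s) 22.75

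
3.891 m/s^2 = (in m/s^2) 3.891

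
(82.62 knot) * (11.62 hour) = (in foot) 5.833e+06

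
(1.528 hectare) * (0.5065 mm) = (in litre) 7739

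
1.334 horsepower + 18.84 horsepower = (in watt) 1.504e+04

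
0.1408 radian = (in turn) 0.02241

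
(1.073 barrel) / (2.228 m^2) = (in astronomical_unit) 5.118e-13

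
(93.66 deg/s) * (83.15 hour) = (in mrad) 4.893e+08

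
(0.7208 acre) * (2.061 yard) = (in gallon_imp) 1.209e+06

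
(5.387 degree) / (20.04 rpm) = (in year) 1.421e-09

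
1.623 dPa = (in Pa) 0.1623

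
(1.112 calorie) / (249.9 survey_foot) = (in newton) 0.06108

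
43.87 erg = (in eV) 2.738e+13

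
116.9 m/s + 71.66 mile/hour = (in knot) 289.5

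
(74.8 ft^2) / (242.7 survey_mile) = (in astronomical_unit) 1.189e-16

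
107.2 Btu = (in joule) 1.131e+05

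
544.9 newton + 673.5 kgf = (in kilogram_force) 729.1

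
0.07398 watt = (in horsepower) 9.921e-05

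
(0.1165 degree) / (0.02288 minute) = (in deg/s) 0.08486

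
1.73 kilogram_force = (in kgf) 1.73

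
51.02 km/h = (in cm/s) 1417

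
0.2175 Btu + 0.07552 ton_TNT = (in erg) 3.16e+15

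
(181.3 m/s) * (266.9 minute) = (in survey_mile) 1804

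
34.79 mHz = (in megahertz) 3.479e-08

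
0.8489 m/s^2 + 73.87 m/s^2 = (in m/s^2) 74.72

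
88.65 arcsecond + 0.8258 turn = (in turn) 0.8259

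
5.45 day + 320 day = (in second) 2.812e+07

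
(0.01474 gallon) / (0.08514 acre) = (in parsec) 5.248e-24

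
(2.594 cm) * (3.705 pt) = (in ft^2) 0.0003649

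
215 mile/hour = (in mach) 0.2823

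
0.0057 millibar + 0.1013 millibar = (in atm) 0.0001056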